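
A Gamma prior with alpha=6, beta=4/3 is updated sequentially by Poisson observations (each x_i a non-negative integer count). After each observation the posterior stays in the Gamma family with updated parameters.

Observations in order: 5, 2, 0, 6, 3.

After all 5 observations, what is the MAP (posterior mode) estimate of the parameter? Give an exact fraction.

63/19

obs 1: x=5 → posterior Gamma(11, 7/3)
obs 2: x=2 → posterior Gamma(13, 10/3)
obs 3: x=0 → posterior Gamma(13, 13/3)
obs 4: x=6 → posterior Gamma(19, 16/3)
obs 5: x=3 → posterior Gamma(22, 19/3)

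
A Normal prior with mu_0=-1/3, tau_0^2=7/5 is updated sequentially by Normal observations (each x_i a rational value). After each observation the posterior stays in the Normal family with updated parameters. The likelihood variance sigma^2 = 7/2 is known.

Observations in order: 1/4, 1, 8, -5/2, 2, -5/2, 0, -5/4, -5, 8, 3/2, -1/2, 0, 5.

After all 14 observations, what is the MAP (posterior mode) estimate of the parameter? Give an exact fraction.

79/99

obs 1: x=1/4 → posterior Normal(-1/6, 1)
obs 2: x=1 → posterior Normal(5/54, 7/9)
obs 3: x=8 → posterior Normal(101/66, 7/11)
obs 4: x=-5/2 → posterior Normal(71/78, 7/13)
obs 5: x=2 → posterior Normal(19/18, 7/15)
obs 6: x=-5/2 → posterior Normal(65/102, 7/17)
obs 7: x=0 → posterior Normal(65/114, 7/19)
obs 8: x=-5/4 → posterior Normal(25/63, 1/3)
obs 9: x=-5 → posterior Normal(-5/69, 7/23)
obs 10: x=8 → posterior Normal(43/75, 7/25)
obs 11: x=3/2 → posterior Normal(52/81, 7/27)
obs 12: x=-1/2 → posterior Normal(49/87, 7/29)
obs 13: x=0 → posterior Normal(49/93, 7/31)
obs 14: x=5 → posterior Normal(79/99, 7/33)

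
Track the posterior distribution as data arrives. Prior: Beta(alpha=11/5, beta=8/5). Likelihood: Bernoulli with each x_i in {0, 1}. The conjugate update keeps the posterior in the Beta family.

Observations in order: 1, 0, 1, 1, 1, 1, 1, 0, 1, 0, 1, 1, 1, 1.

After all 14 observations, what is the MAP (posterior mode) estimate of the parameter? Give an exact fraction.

61/79

obs 1: x=1 → posterior Beta(16/5, 8/5)
obs 2: x=0 → posterior Beta(16/5, 13/5)
obs 3: x=1 → posterior Beta(21/5, 13/5)
obs 4: x=1 → posterior Beta(26/5, 13/5)
obs 5: x=1 → posterior Beta(31/5, 13/5)
obs 6: x=1 → posterior Beta(36/5, 13/5)
obs 7: x=1 → posterior Beta(41/5, 13/5)
obs 8: x=0 → posterior Beta(41/5, 18/5)
obs 9: x=1 → posterior Beta(46/5, 18/5)
obs 10: x=0 → posterior Beta(46/5, 23/5)
obs 11: x=1 → posterior Beta(51/5, 23/5)
obs 12: x=1 → posterior Beta(56/5, 23/5)
obs 13: x=1 → posterior Beta(61/5, 23/5)
obs 14: x=1 → posterior Beta(66/5, 23/5)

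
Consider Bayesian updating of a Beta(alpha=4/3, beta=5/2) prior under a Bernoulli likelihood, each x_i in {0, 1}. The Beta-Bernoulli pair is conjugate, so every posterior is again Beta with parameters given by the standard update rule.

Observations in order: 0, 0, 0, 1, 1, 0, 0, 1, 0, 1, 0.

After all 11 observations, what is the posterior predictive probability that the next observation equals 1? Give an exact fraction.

obs 1: x=0 → posterior Beta(4/3, 7/2)
obs 2: x=0 → posterior Beta(4/3, 9/2)
obs 3: x=0 → posterior Beta(4/3, 11/2)
obs 4: x=1 → posterior Beta(7/3, 11/2)
obs 5: x=1 → posterior Beta(10/3, 11/2)
obs 6: x=0 → posterior Beta(10/3, 13/2)
obs 7: x=0 → posterior Beta(10/3, 15/2)
obs 8: x=1 → posterior Beta(13/3, 15/2)
obs 9: x=0 → posterior Beta(13/3, 17/2)
obs 10: x=1 → posterior Beta(16/3, 17/2)
obs 11: x=0 → posterior Beta(16/3, 19/2)

32/89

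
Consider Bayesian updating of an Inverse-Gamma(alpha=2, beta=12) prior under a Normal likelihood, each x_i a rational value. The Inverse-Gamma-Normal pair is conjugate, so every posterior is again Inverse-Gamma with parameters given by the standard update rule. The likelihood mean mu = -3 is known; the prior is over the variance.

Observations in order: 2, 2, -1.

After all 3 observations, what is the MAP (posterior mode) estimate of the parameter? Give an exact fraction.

26/3

obs 1: x=2 → posterior Inverse-Gamma(5/2, 49/2)
obs 2: x=2 → posterior Inverse-Gamma(3, 37)
obs 3: x=-1 → posterior Inverse-Gamma(7/2, 39)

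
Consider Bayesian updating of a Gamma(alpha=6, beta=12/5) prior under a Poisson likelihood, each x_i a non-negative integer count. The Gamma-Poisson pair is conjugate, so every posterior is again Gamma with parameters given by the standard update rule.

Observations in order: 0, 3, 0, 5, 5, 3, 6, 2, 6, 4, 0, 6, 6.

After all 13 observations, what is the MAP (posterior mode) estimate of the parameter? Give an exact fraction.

255/77

obs 1: x=0 → posterior Gamma(6, 17/5)
obs 2: x=3 → posterior Gamma(9, 22/5)
obs 3: x=0 → posterior Gamma(9, 27/5)
obs 4: x=5 → posterior Gamma(14, 32/5)
obs 5: x=5 → posterior Gamma(19, 37/5)
obs 6: x=3 → posterior Gamma(22, 42/5)
obs 7: x=6 → posterior Gamma(28, 47/5)
obs 8: x=2 → posterior Gamma(30, 52/5)
obs 9: x=6 → posterior Gamma(36, 57/5)
obs 10: x=4 → posterior Gamma(40, 62/5)
obs 11: x=0 → posterior Gamma(40, 67/5)
obs 12: x=6 → posterior Gamma(46, 72/5)
obs 13: x=6 → posterior Gamma(52, 77/5)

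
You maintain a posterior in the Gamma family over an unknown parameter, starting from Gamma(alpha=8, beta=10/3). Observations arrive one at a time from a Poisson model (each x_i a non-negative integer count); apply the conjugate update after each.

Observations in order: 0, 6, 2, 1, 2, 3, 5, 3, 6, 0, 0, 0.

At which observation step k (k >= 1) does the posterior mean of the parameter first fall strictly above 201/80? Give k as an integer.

k = 2

obs 1: x=0 → posterior Gamma(8, 13/3)
obs 2: x=6 → posterior Gamma(14, 16/3)
obs 3: x=2 → posterior Gamma(16, 19/3)
obs 4: x=1 → posterior Gamma(17, 22/3)
obs 5: x=2 → posterior Gamma(19, 25/3)
obs 6: x=3 → posterior Gamma(22, 28/3)
obs 7: x=5 → posterior Gamma(27, 31/3)
obs 8: x=3 → posterior Gamma(30, 34/3)
obs 9: x=6 → posterior Gamma(36, 37/3)
obs 10: x=0 → posterior Gamma(36, 40/3)
obs 11: x=0 → posterior Gamma(36, 43/3)
obs 12: x=0 → posterior Gamma(36, 46/3)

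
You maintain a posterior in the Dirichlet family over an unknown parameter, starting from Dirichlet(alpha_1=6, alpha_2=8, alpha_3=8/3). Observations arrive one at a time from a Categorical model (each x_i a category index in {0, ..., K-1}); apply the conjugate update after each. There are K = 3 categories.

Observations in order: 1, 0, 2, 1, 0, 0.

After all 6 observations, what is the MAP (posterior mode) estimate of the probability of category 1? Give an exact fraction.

27/59

obs 1: x=1 → posterior Dirichlet(6, 9, 8/3)
obs 2: x=0 → posterior Dirichlet(7, 9, 8/3)
obs 3: x=2 → posterior Dirichlet(7, 9, 11/3)
obs 4: x=1 → posterior Dirichlet(7, 10, 11/3)
obs 5: x=0 → posterior Dirichlet(8, 10, 11/3)
obs 6: x=0 → posterior Dirichlet(9, 10, 11/3)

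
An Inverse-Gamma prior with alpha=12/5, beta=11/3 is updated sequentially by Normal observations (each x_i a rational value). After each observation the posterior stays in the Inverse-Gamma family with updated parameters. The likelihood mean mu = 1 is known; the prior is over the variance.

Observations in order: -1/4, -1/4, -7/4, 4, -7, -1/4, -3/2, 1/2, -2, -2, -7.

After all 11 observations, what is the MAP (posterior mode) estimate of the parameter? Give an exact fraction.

10865/1068

obs 1: x=-1/4 → posterior Inverse-Gamma(29/10, 427/96)
obs 2: x=-1/4 → posterior Inverse-Gamma(17/5, 251/48)
obs 3: x=-7/4 → posterior Inverse-Gamma(39/10, 865/96)
obs 4: x=4 → posterior Inverse-Gamma(22/5, 1297/96)
obs 5: x=-7 → posterior Inverse-Gamma(49/10, 4369/96)
obs 6: x=-1/4 → posterior Inverse-Gamma(27/5, 1111/24)
obs 7: x=-3/2 → posterior Inverse-Gamma(59/10, 593/12)
obs 8: x=1/2 → posterior Inverse-Gamma(32/5, 1189/24)
obs 9: x=-2 → posterior Inverse-Gamma(69/10, 1297/24)
obs 10: x=-2 → posterior Inverse-Gamma(37/5, 1405/24)
obs 11: x=-7 → posterior Inverse-Gamma(79/10, 2173/24)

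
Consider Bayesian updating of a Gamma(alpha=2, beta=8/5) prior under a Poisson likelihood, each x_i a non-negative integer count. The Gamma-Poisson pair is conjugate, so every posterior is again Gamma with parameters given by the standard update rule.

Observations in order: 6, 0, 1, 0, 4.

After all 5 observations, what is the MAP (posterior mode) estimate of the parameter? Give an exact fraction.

obs 1: x=6 → posterior Gamma(8, 13/5)
obs 2: x=0 → posterior Gamma(8, 18/5)
obs 3: x=1 → posterior Gamma(9, 23/5)
obs 4: x=0 → posterior Gamma(9, 28/5)
obs 5: x=4 → posterior Gamma(13, 33/5)

20/11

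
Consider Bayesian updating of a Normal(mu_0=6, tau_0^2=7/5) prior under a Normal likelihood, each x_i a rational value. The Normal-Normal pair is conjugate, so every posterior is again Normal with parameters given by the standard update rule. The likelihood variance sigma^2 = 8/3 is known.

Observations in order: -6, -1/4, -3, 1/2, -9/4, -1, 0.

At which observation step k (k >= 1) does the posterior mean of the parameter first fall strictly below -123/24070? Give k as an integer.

obs 1: x=-6 → posterior Normal(114/61, 56/61)
obs 2: x=-1/4 → posterior Normal(435/328, 28/41)
obs 3: x=-3 → posterior Normal(183/412, 56/103)
obs 4: x=1/2 → posterior Normal(225/496, 14/31)
obs 5: x=-9/4 → posterior Normal(9/145, 56/145)
obs 6: x=-1 → posterior Normal(-6/83, 28/83)
obs 7: x=0 → posterior Normal(-12/187, 56/187)

k = 6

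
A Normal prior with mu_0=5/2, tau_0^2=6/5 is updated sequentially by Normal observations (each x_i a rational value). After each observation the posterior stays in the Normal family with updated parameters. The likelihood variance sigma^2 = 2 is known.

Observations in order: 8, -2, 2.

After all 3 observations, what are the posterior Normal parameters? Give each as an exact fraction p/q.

mu_0=73/28, tau_0^2=3/7

obs 1: x=8 → posterior Normal(73/16, 3/4)
obs 2: x=-2 → posterior Normal(61/22, 6/11)
obs 3: x=2 → posterior Normal(73/28, 3/7)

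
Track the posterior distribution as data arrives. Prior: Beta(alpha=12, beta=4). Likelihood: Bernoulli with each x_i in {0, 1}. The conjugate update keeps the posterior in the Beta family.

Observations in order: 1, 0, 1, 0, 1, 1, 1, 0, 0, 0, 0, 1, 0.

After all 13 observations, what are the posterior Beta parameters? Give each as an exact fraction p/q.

alpha=18, beta=11

obs 1: x=1 → posterior Beta(13, 4)
obs 2: x=0 → posterior Beta(13, 5)
obs 3: x=1 → posterior Beta(14, 5)
obs 4: x=0 → posterior Beta(14, 6)
obs 5: x=1 → posterior Beta(15, 6)
obs 6: x=1 → posterior Beta(16, 6)
obs 7: x=1 → posterior Beta(17, 6)
obs 8: x=0 → posterior Beta(17, 7)
obs 9: x=0 → posterior Beta(17, 8)
obs 10: x=0 → posterior Beta(17, 9)
obs 11: x=0 → posterior Beta(17, 10)
obs 12: x=1 → posterior Beta(18, 10)
obs 13: x=0 → posterior Beta(18, 11)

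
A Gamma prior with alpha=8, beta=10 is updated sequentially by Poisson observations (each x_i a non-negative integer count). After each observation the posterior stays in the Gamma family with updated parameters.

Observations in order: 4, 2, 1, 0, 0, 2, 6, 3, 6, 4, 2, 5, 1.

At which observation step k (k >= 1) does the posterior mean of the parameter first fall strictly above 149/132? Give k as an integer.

k = 2

obs 1: x=4 → posterior Gamma(12, 11)
obs 2: x=2 → posterior Gamma(14, 12)
obs 3: x=1 → posterior Gamma(15, 13)
obs 4: x=0 → posterior Gamma(15, 14)
obs 5: x=0 → posterior Gamma(15, 15)
obs 6: x=2 → posterior Gamma(17, 16)
obs 7: x=6 → posterior Gamma(23, 17)
obs 8: x=3 → posterior Gamma(26, 18)
obs 9: x=6 → posterior Gamma(32, 19)
obs 10: x=4 → posterior Gamma(36, 20)
obs 11: x=2 → posterior Gamma(38, 21)
obs 12: x=5 → posterior Gamma(43, 22)
obs 13: x=1 → posterior Gamma(44, 23)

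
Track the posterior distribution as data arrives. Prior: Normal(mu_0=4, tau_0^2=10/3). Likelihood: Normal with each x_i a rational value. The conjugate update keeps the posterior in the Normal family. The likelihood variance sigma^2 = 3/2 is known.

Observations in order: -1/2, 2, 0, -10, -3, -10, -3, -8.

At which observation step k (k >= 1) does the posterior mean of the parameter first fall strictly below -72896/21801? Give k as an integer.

k = 8

obs 1: x=-1/2 → posterior Normal(26/29, 30/29)
obs 2: x=2 → posterior Normal(66/49, 30/49)
obs 3: x=0 → posterior Normal(22/23, 10/23)
obs 4: x=-10 → posterior Normal(-134/89, 30/89)
obs 5: x=-3 → posterior Normal(-194/109, 30/109)
obs 6: x=-10 → posterior Normal(-394/129, 10/43)
obs 7: x=-3 → posterior Normal(-454/149, 30/149)
obs 8: x=-8 → posterior Normal(-614/169, 30/169)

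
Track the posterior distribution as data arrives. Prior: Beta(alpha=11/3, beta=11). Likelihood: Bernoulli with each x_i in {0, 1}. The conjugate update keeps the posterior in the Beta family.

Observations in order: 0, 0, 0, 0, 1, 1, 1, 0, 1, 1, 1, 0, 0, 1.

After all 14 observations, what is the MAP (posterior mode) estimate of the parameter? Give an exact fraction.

29/80

obs 1: x=0 → posterior Beta(11/3, 12)
obs 2: x=0 → posterior Beta(11/3, 13)
obs 3: x=0 → posterior Beta(11/3, 14)
obs 4: x=0 → posterior Beta(11/3, 15)
obs 5: x=1 → posterior Beta(14/3, 15)
obs 6: x=1 → posterior Beta(17/3, 15)
obs 7: x=1 → posterior Beta(20/3, 15)
obs 8: x=0 → posterior Beta(20/3, 16)
obs 9: x=1 → posterior Beta(23/3, 16)
obs 10: x=1 → posterior Beta(26/3, 16)
obs 11: x=1 → posterior Beta(29/3, 16)
obs 12: x=0 → posterior Beta(29/3, 17)
obs 13: x=0 → posterior Beta(29/3, 18)
obs 14: x=1 → posterior Beta(32/3, 18)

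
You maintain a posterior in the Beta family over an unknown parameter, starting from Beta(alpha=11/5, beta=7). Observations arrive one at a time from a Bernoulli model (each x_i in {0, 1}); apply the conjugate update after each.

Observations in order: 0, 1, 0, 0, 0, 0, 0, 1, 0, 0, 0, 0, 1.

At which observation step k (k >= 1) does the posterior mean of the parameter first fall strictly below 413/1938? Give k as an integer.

k = 6

obs 1: x=0 → posterior Beta(11/5, 8)
obs 2: x=1 → posterior Beta(16/5, 8)
obs 3: x=0 → posterior Beta(16/5, 9)
obs 4: x=0 → posterior Beta(16/5, 10)
obs 5: x=0 → posterior Beta(16/5, 11)
obs 6: x=0 → posterior Beta(16/5, 12)
obs 7: x=0 → posterior Beta(16/5, 13)
obs 8: x=1 → posterior Beta(21/5, 13)
obs 9: x=0 → posterior Beta(21/5, 14)
obs 10: x=0 → posterior Beta(21/5, 15)
obs 11: x=0 → posterior Beta(21/5, 16)
obs 12: x=0 → posterior Beta(21/5, 17)
obs 13: x=1 → posterior Beta(26/5, 17)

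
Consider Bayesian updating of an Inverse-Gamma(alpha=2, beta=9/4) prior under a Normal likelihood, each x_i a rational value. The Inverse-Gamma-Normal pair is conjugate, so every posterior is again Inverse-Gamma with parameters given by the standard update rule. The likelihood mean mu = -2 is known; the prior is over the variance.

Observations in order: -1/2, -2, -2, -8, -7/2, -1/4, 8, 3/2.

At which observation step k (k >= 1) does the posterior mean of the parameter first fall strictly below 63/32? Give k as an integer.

k = 2

obs 1: x=-1/2 → posterior Inverse-Gamma(5/2, 27/8)
obs 2: x=-2 → posterior Inverse-Gamma(3, 27/8)
obs 3: x=-2 → posterior Inverse-Gamma(7/2, 27/8)
obs 4: x=-8 → posterior Inverse-Gamma(4, 171/8)
obs 5: x=-7/2 → posterior Inverse-Gamma(9/2, 45/2)
obs 6: x=-1/4 → posterior Inverse-Gamma(5, 769/32)
obs 7: x=8 → posterior Inverse-Gamma(11/2, 2369/32)
obs 8: x=3/2 → posterior Inverse-Gamma(6, 2565/32)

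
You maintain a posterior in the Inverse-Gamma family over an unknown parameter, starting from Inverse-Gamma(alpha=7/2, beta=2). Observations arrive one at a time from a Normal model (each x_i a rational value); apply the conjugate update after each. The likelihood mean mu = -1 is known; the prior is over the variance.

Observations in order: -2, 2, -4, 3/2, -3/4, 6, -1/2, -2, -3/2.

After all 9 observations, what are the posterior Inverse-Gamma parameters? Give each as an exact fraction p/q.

obs 1: x=-2 → posterior Inverse-Gamma(4, 5/2)
obs 2: x=2 → posterior Inverse-Gamma(9/2, 7)
obs 3: x=-4 → posterior Inverse-Gamma(5, 23/2)
obs 4: x=3/2 → posterior Inverse-Gamma(11/2, 117/8)
obs 5: x=-3/4 → posterior Inverse-Gamma(6, 469/32)
obs 6: x=6 → posterior Inverse-Gamma(13/2, 1253/32)
obs 7: x=-1/2 → posterior Inverse-Gamma(7, 1257/32)
obs 8: x=-2 → posterior Inverse-Gamma(15/2, 1273/32)
obs 9: x=-3/2 → posterior Inverse-Gamma(8, 1277/32)

alpha=8, beta=1277/32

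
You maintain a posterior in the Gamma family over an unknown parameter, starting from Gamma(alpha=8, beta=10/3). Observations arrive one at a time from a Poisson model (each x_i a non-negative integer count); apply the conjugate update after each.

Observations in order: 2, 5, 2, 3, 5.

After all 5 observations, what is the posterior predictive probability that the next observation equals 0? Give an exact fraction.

obs 1: x=2 → posterior Gamma(10, 13/3)
obs 2: x=5 → posterior Gamma(15, 16/3)
obs 3: x=2 → posterior Gamma(17, 19/3)
obs 4: x=3 → posterior Gamma(20, 22/3)
obs 5: x=5 → posterior Gamma(25, 25/3)

88817841970012523233890533447265625/1509909033949224437981629384719597568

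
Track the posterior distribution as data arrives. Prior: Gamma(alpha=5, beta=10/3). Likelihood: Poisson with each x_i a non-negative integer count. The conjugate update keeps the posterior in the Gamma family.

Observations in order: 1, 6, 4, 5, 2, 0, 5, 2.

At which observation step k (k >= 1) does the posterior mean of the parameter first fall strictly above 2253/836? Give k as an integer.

obs 1: x=1 → posterior Gamma(6, 13/3)
obs 2: x=6 → posterior Gamma(12, 16/3)
obs 3: x=4 → posterior Gamma(16, 19/3)
obs 4: x=5 → posterior Gamma(21, 22/3)
obs 5: x=2 → posterior Gamma(23, 25/3)
obs 6: x=0 → posterior Gamma(23, 28/3)
obs 7: x=5 → posterior Gamma(28, 31/3)
obs 8: x=2 → posterior Gamma(30, 34/3)

k = 4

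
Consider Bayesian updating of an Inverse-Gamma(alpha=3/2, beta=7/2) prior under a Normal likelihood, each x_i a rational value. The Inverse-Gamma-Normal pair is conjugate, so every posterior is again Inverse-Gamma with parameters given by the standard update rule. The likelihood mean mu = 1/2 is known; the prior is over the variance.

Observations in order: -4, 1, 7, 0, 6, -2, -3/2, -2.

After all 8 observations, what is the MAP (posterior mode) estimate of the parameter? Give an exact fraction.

obs 1: x=-4 → posterior Inverse-Gamma(2, 109/8)
obs 2: x=1 → posterior Inverse-Gamma(5/2, 55/4)
obs 3: x=7 → posterior Inverse-Gamma(3, 279/8)
obs 4: x=0 → posterior Inverse-Gamma(7/2, 35)
obs 5: x=6 → posterior Inverse-Gamma(4, 401/8)
obs 6: x=-2 → posterior Inverse-Gamma(9/2, 213/4)
obs 7: x=-3/2 → posterior Inverse-Gamma(5, 221/4)
obs 8: x=-2 → posterior Inverse-Gamma(11/2, 467/8)

467/52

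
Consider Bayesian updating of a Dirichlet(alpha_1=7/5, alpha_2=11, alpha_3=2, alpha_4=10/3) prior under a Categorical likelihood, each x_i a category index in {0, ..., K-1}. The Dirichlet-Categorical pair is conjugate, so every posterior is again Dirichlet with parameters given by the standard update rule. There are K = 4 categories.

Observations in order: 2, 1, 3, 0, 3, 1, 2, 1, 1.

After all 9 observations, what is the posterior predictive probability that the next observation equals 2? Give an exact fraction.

obs 1: x=2 → posterior Dirichlet(7/5, 11, 3, 10/3)
obs 2: x=1 → posterior Dirichlet(7/5, 12, 3, 10/3)
obs 3: x=3 → posterior Dirichlet(7/5, 12, 3, 13/3)
obs 4: x=0 → posterior Dirichlet(12/5, 12, 3, 13/3)
obs 5: x=3 → posterior Dirichlet(12/5, 12, 3, 16/3)
obs 6: x=1 → posterior Dirichlet(12/5, 13, 3, 16/3)
obs 7: x=2 → posterior Dirichlet(12/5, 13, 4, 16/3)
obs 8: x=1 → posterior Dirichlet(12/5, 14, 4, 16/3)
obs 9: x=1 → posterior Dirichlet(12/5, 15, 4, 16/3)

60/401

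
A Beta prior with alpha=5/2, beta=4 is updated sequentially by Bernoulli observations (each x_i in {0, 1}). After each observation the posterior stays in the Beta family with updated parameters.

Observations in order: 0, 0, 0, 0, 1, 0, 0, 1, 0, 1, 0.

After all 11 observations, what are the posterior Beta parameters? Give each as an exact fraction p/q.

obs 1: x=0 → posterior Beta(5/2, 5)
obs 2: x=0 → posterior Beta(5/2, 6)
obs 3: x=0 → posterior Beta(5/2, 7)
obs 4: x=0 → posterior Beta(5/2, 8)
obs 5: x=1 → posterior Beta(7/2, 8)
obs 6: x=0 → posterior Beta(7/2, 9)
obs 7: x=0 → posterior Beta(7/2, 10)
obs 8: x=1 → posterior Beta(9/2, 10)
obs 9: x=0 → posterior Beta(9/2, 11)
obs 10: x=1 → posterior Beta(11/2, 11)
obs 11: x=0 → posterior Beta(11/2, 12)

alpha=11/2, beta=12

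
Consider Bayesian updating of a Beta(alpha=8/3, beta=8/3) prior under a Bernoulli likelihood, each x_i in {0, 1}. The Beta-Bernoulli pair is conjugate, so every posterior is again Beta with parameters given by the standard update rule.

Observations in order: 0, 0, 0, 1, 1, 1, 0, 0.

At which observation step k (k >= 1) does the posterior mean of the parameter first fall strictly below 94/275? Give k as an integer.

obs 1: x=0 → posterior Beta(8/3, 11/3)
obs 2: x=0 → posterior Beta(8/3, 14/3)
obs 3: x=0 → posterior Beta(8/3, 17/3)
obs 4: x=1 → posterior Beta(11/3, 17/3)
obs 5: x=1 → posterior Beta(14/3, 17/3)
obs 6: x=1 → posterior Beta(17/3, 17/3)
obs 7: x=0 → posterior Beta(17/3, 20/3)
obs 8: x=0 → posterior Beta(17/3, 23/3)

k = 3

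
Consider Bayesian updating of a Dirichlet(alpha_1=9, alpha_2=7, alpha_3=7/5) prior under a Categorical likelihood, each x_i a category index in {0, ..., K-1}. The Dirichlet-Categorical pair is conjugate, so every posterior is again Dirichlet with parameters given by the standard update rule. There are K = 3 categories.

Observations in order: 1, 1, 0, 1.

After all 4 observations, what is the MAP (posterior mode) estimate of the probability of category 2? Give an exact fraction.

1/46

obs 1: x=1 → posterior Dirichlet(9, 8, 7/5)
obs 2: x=1 → posterior Dirichlet(9, 9, 7/5)
obs 3: x=0 → posterior Dirichlet(10, 9, 7/5)
obs 4: x=1 → posterior Dirichlet(10, 10, 7/5)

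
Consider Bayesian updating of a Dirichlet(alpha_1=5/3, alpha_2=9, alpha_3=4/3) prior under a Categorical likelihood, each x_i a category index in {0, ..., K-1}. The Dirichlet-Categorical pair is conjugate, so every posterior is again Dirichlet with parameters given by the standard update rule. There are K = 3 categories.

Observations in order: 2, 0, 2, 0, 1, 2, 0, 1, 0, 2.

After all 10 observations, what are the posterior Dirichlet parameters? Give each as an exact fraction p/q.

obs 1: x=2 → posterior Dirichlet(5/3, 9, 7/3)
obs 2: x=0 → posterior Dirichlet(8/3, 9, 7/3)
obs 3: x=2 → posterior Dirichlet(8/3, 9, 10/3)
obs 4: x=0 → posterior Dirichlet(11/3, 9, 10/3)
obs 5: x=1 → posterior Dirichlet(11/3, 10, 10/3)
obs 6: x=2 → posterior Dirichlet(11/3, 10, 13/3)
obs 7: x=0 → posterior Dirichlet(14/3, 10, 13/3)
obs 8: x=1 → posterior Dirichlet(14/3, 11, 13/3)
obs 9: x=0 → posterior Dirichlet(17/3, 11, 13/3)
obs 10: x=2 → posterior Dirichlet(17/3, 11, 16/3)

alpha_1=17/3, alpha_2=11, alpha_3=16/3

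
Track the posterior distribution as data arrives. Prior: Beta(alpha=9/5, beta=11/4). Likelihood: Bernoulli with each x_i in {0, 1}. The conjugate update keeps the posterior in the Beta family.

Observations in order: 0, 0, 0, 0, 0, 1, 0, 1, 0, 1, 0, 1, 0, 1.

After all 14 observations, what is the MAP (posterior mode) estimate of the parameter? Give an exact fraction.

obs 1: x=0 → posterior Beta(9/5, 15/4)
obs 2: x=0 → posterior Beta(9/5, 19/4)
obs 3: x=0 → posterior Beta(9/5, 23/4)
obs 4: x=0 → posterior Beta(9/5, 27/4)
obs 5: x=0 → posterior Beta(9/5, 31/4)
obs 6: x=1 → posterior Beta(14/5, 31/4)
obs 7: x=0 → posterior Beta(14/5, 35/4)
obs 8: x=1 → posterior Beta(19/5, 35/4)
obs 9: x=0 → posterior Beta(19/5, 39/4)
obs 10: x=1 → posterior Beta(24/5, 39/4)
obs 11: x=0 → posterior Beta(24/5, 43/4)
obs 12: x=1 → posterior Beta(29/5, 43/4)
obs 13: x=0 → posterior Beta(29/5, 47/4)
obs 14: x=1 → posterior Beta(34/5, 47/4)

116/331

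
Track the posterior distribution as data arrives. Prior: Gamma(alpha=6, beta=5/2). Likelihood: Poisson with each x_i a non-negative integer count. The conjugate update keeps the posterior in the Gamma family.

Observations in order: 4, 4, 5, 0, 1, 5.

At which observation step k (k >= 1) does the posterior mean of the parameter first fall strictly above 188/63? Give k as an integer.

k = 2

obs 1: x=4 → posterior Gamma(10, 7/2)
obs 2: x=4 → posterior Gamma(14, 9/2)
obs 3: x=5 → posterior Gamma(19, 11/2)
obs 4: x=0 → posterior Gamma(19, 13/2)
obs 5: x=1 → posterior Gamma(20, 15/2)
obs 6: x=5 → posterior Gamma(25, 17/2)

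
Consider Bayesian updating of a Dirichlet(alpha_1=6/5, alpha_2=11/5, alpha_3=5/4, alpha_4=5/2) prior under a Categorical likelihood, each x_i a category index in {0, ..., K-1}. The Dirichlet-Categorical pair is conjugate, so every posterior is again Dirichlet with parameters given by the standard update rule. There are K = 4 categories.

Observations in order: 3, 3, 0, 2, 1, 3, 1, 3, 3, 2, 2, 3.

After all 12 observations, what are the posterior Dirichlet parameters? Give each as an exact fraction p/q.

obs 1: x=3 → posterior Dirichlet(6/5, 11/5, 5/4, 7/2)
obs 2: x=3 → posterior Dirichlet(6/5, 11/5, 5/4, 9/2)
obs 3: x=0 → posterior Dirichlet(11/5, 11/5, 5/4, 9/2)
obs 4: x=2 → posterior Dirichlet(11/5, 11/5, 9/4, 9/2)
obs 5: x=1 → posterior Dirichlet(11/5, 16/5, 9/4, 9/2)
obs 6: x=3 → posterior Dirichlet(11/5, 16/5, 9/4, 11/2)
obs 7: x=1 → posterior Dirichlet(11/5, 21/5, 9/4, 11/2)
obs 8: x=3 → posterior Dirichlet(11/5, 21/5, 9/4, 13/2)
obs 9: x=3 → posterior Dirichlet(11/5, 21/5, 9/4, 15/2)
obs 10: x=2 → posterior Dirichlet(11/5, 21/5, 13/4, 15/2)
obs 11: x=2 → posterior Dirichlet(11/5, 21/5, 17/4, 15/2)
obs 12: x=3 → posterior Dirichlet(11/5, 21/5, 17/4, 17/2)

alpha_1=11/5, alpha_2=21/5, alpha_3=17/4, alpha_4=17/2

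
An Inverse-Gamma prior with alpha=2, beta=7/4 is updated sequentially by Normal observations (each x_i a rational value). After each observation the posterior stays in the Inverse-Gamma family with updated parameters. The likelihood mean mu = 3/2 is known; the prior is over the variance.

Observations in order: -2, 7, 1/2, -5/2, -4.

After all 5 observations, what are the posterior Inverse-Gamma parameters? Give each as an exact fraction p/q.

obs 1: x=-2 → posterior Inverse-Gamma(5/2, 63/8)
obs 2: x=7 → posterior Inverse-Gamma(3, 23)
obs 3: x=1/2 → posterior Inverse-Gamma(7/2, 47/2)
obs 4: x=-5/2 → posterior Inverse-Gamma(4, 63/2)
obs 5: x=-4 → posterior Inverse-Gamma(9/2, 373/8)

alpha=9/2, beta=373/8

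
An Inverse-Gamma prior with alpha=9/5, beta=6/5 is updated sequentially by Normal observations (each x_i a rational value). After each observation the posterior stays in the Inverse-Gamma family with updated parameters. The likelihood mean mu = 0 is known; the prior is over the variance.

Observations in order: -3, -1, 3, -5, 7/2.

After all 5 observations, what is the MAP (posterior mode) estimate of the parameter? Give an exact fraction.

obs 1: x=-3 → posterior Inverse-Gamma(23/10, 57/10)
obs 2: x=-1 → posterior Inverse-Gamma(14/5, 31/5)
obs 3: x=3 → posterior Inverse-Gamma(33/10, 107/10)
obs 4: x=-5 → posterior Inverse-Gamma(19/5, 116/5)
obs 5: x=7/2 → posterior Inverse-Gamma(43/10, 1173/40)

1173/212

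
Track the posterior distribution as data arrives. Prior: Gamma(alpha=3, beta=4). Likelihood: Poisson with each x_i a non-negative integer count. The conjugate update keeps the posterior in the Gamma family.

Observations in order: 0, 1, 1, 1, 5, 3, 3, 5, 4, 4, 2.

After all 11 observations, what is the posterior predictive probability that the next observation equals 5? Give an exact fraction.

508279326485086670634336769580841064453125/11150372599265311570767859136324180752990208

obs 1: x=0 → posterior Gamma(3, 5)
obs 2: x=1 → posterior Gamma(4, 6)
obs 3: x=1 → posterior Gamma(5, 7)
obs 4: x=1 → posterior Gamma(6, 8)
obs 5: x=5 → posterior Gamma(11, 9)
obs 6: x=3 → posterior Gamma(14, 10)
obs 7: x=3 → posterior Gamma(17, 11)
obs 8: x=5 → posterior Gamma(22, 12)
obs 9: x=4 → posterior Gamma(26, 13)
obs 10: x=4 → posterior Gamma(30, 14)
obs 11: x=2 → posterior Gamma(32, 15)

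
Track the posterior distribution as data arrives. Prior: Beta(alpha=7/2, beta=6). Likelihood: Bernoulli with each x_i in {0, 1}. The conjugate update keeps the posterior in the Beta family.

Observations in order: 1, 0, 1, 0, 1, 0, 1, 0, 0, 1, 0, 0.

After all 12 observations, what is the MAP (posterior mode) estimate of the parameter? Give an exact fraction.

5/13

obs 1: x=1 → posterior Beta(9/2, 6)
obs 2: x=0 → posterior Beta(9/2, 7)
obs 3: x=1 → posterior Beta(11/2, 7)
obs 4: x=0 → posterior Beta(11/2, 8)
obs 5: x=1 → posterior Beta(13/2, 8)
obs 6: x=0 → posterior Beta(13/2, 9)
obs 7: x=1 → posterior Beta(15/2, 9)
obs 8: x=0 → posterior Beta(15/2, 10)
obs 9: x=0 → posterior Beta(15/2, 11)
obs 10: x=1 → posterior Beta(17/2, 11)
obs 11: x=0 → posterior Beta(17/2, 12)
obs 12: x=0 → posterior Beta(17/2, 13)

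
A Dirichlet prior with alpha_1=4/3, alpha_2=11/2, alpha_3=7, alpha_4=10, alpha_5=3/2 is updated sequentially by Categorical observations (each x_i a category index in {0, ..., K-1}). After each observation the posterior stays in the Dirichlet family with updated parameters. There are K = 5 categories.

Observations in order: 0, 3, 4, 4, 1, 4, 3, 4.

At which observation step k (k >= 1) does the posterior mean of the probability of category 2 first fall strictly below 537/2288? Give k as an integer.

obs 1: x=0 → posterior Dirichlet(7/3, 11/2, 7, 10, 3/2)
obs 2: x=3 → posterior Dirichlet(7/3, 11/2, 7, 11, 3/2)
obs 3: x=4 → posterior Dirichlet(7/3, 11/2, 7, 11, 5/2)
obs 4: x=4 → posterior Dirichlet(7/3, 11/2, 7, 11, 7/2)
obs 5: x=1 → posterior Dirichlet(7/3, 13/2, 7, 11, 7/2)
obs 6: x=4 → posterior Dirichlet(7/3, 13/2, 7, 11, 9/2)
obs 7: x=3 → posterior Dirichlet(7/3, 13/2, 7, 12, 9/2)
obs 8: x=4 → posterior Dirichlet(7/3, 13/2, 7, 12, 11/2)

k = 5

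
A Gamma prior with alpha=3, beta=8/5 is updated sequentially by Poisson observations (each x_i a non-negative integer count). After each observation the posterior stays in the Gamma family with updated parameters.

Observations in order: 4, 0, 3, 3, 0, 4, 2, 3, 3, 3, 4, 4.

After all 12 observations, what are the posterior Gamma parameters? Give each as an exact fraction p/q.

alpha=36, beta=68/5

obs 1: x=4 → posterior Gamma(7, 13/5)
obs 2: x=0 → posterior Gamma(7, 18/5)
obs 3: x=3 → posterior Gamma(10, 23/5)
obs 4: x=3 → posterior Gamma(13, 28/5)
obs 5: x=0 → posterior Gamma(13, 33/5)
obs 6: x=4 → posterior Gamma(17, 38/5)
obs 7: x=2 → posterior Gamma(19, 43/5)
obs 8: x=3 → posterior Gamma(22, 48/5)
obs 9: x=3 → posterior Gamma(25, 53/5)
obs 10: x=3 → posterior Gamma(28, 58/5)
obs 11: x=4 → posterior Gamma(32, 63/5)
obs 12: x=4 → posterior Gamma(36, 68/5)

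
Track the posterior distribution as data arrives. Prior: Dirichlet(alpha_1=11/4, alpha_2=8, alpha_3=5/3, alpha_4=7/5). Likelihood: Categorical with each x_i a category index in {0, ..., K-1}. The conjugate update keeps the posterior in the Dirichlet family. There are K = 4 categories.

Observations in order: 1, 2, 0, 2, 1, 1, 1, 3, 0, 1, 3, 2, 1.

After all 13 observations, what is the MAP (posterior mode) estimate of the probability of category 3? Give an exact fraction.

obs 1: x=1 → posterior Dirichlet(11/4, 9, 5/3, 7/5)
obs 2: x=2 → posterior Dirichlet(11/4, 9, 8/3, 7/5)
obs 3: x=0 → posterior Dirichlet(15/4, 9, 8/3, 7/5)
obs 4: x=2 → posterior Dirichlet(15/4, 9, 11/3, 7/5)
obs 5: x=1 → posterior Dirichlet(15/4, 10, 11/3, 7/5)
obs 6: x=1 → posterior Dirichlet(15/4, 11, 11/3, 7/5)
obs 7: x=1 → posterior Dirichlet(15/4, 12, 11/3, 7/5)
obs 8: x=3 → posterior Dirichlet(15/4, 12, 11/3, 12/5)
obs 9: x=0 → posterior Dirichlet(19/4, 12, 11/3, 12/5)
obs 10: x=1 → posterior Dirichlet(19/4, 13, 11/3, 12/5)
obs 11: x=3 → posterior Dirichlet(19/4, 13, 11/3, 17/5)
obs 12: x=2 → posterior Dirichlet(19/4, 13, 14/3, 17/5)
obs 13: x=1 → posterior Dirichlet(19/4, 14, 14/3, 17/5)

144/1369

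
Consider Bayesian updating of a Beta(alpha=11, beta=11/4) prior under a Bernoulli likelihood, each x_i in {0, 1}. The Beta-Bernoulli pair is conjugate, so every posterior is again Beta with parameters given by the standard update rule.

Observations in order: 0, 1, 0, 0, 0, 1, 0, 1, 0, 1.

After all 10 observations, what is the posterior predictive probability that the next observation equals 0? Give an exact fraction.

obs 1: x=0 → posterior Beta(11, 15/4)
obs 2: x=1 → posterior Beta(12, 15/4)
obs 3: x=0 → posterior Beta(12, 19/4)
obs 4: x=0 → posterior Beta(12, 23/4)
obs 5: x=0 → posterior Beta(12, 27/4)
obs 6: x=1 → posterior Beta(13, 27/4)
obs 7: x=0 → posterior Beta(13, 31/4)
obs 8: x=1 → posterior Beta(14, 31/4)
obs 9: x=0 → posterior Beta(14, 35/4)
obs 10: x=1 → posterior Beta(15, 35/4)

7/19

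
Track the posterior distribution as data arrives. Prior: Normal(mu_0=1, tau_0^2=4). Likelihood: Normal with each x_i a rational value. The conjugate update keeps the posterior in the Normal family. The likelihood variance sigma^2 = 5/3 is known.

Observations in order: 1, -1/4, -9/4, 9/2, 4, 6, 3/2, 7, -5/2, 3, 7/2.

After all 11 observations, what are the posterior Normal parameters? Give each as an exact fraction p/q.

mu_0=311/137, tau_0^2=20/137

obs 1: x=1 → posterior Normal(1, 20/17)
obs 2: x=-1/4 → posterior Normal(14/29, 20/29)
obs 3: x=-9/4 → posterior Normal(-13/41, 20/41)
obs 4: x=9/2 → posterior Normal(41/53, 20/53)
obs 5: x=4 → posterior Normal(89/65, 4/13)
obs 6: x=6 → posterior Normal(23/11, 20/77)
obs 7: x=3/2 → posterior Normal(179/89, 20/89)
obs 8: x=7 → posterior Normal(263/101, 20/101)
obs 9: x=-5/2 → posterior Normal(233/113, 20/113)
obs 10: x=3 → posterior Normal(269/125, 4/25)
obs 11: x=7/2 → posterior Normal(311/137, 20/137)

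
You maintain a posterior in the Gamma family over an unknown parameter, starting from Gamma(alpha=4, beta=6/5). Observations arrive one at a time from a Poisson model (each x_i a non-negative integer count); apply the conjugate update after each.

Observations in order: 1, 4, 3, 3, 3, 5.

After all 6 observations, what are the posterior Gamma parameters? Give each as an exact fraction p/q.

alpha=23, beta=36/5

obs 1: x=1 → posterior Gamma(5, 11/5)
obs 2: x=4 → posterior Gamma(9, 16/5)
obs 3: x=3 → posterior Gamma(12, 21/5)
obs 4: x=3 → posterior Gamma(15, 26/5)
obs 5: x=3 → posterior Gamma(18, 31/5)
obs 6: x=5 → posterior Gamma(23, 36/5)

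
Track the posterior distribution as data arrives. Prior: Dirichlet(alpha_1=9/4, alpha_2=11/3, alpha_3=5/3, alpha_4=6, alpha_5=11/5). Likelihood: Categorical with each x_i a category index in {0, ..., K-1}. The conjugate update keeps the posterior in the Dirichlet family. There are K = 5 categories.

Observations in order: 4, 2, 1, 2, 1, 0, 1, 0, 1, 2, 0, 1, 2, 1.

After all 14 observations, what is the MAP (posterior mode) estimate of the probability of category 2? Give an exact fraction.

obs 1: x=4 → posterior Dirichlet(9/4, 11/3, 5/3, 6, 16/5)
obs 2: x=2 → posterior Dirichlet(9/4, 11/3, 8/3, 6, 16/5)
obs 3: x=1 → posterior Dirichlet(9/4, 14/3, 8/3, 6, 16/5)
obs 4: x=2 → posterior Dirichlet(9/4, 14/3, 11/3, 6, 16/5)
obs 5: x=1 → posterior Dirichlet(9/4, 17/3, 11/3, 6, 16/5)
obs 6: x=0 → posterior Dirichlet(13/4, 17/3, 11/3, 6, 16/5)
obs 7: x=1 → posterior Dirichlet(13/4, 20/3, 11/3, 6, 16/5)
obs 8: x=0 → posterior Dirichlet(17/4, 20/3, 11/3, 6, 16/5)
obs 9: x=1 → posterior Dirichlet(17/4, 23/3, 11/3, 6, 16/5)
obs 10: x=2 → posterior Dirichlet(17/4, 23/3, 14/3, 6, 16/5)
obs 11: x=0 → posterior Dirichlet(21/4, 23/3, 14/3, 6, 16/5)
obs 12: x=1 → posterior Dirichlet(21/4, 26/3, 14/3, 6, 16/5)
obs 13: x=2 → posterior Dirichlet(21/4, 26/3, 17/3, 6, 16/5)
obs 14: x=1 → posterior Dirichlet(21/4, 29/3, 17/3, 6, 16/5)

280/1487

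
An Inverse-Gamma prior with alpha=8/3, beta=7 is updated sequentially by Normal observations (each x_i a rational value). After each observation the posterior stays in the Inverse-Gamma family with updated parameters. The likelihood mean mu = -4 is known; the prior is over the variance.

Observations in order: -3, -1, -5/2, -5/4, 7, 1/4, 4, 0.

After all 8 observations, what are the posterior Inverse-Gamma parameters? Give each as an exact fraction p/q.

alpha=20/3, beta=2023/16

obs 1: x=-3 → posterior Inverse-Gamma(19/6, 15/2)
obs 2: x=-1 → posterior Inverse-Gamma(11/3, 12)
obs 3: x=-5/2 → posterior Inverse-Gamma(25/6, 105/8)
obs 4: x=-5/4 → posterior Inverse-Gamma(14/3, 541/32)
obs 5: x=7 → posterior Inverse-Gamma(31/6, 2477/32)
obs 6: x=1/4 → posterior Inverse-Gamma(17/3, 1383/16)
obs 7: x=4 → posterior Inverse-Gamma(37/6, 1895/16)
obs 8: x=0 → posterior Inverse-Gamma(20/3, 2023/16)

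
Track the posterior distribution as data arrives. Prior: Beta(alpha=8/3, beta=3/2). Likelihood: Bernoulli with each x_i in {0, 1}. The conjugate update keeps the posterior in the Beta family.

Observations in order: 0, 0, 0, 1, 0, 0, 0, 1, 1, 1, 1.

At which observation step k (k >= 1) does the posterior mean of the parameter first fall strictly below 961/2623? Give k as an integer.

k = 6

obs 1: x=0 → posterior Beta(8/3, 5/2)
obs 2: x=0 → posterior Beta(8/3, 7/2)
obs 3: x=0 → posterior Beta(8/3, 9/2)
obs 4: x=1 → posterior Beta(11/3, 9/2)
obs 5: x=0 → posterior Beta(11/3, 11/2)
obs 6: x=0 → posterior Beta(11/3, 13/2)
obs 7: x=0 → posterior Beta(11/3, 15/2)
obs 8: x=1 → posterior Beta(14/3, 15/2)
obs 9: x=1 → posterior Beta(17/3, 15/2)
obs 10: x=1 → posterior Beta(20/3, 15/2)
obs 11: x=1 → posterior Beta(23/3, 15/2)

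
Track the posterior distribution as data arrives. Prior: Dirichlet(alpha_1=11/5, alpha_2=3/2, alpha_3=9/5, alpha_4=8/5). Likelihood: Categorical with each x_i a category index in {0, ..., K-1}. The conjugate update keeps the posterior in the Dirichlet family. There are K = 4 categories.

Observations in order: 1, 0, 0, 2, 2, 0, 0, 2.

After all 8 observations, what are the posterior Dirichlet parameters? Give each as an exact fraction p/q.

obs 1: x=1 → posterior Dirichlet(11/5, 5/2, 9/5, 8/5)
obs 2: x=0 → posterior Dirichlet(16/5, 5/2, 9/5, 8/5)
obs 3: x=0 → posterior Dirichlet(21/5, 5/2, 9/5, 8/5)
obs 4: x=2 → posterior Dirichlet(21/5, 5/2, 14/5, 8/5)
obs 5: x=2 → posterior Dirichlet(21/5, 5/2, 19/5, 8/5)
obs 6: x=0 → posterior Dirichlet(26/5, 5/2, 19/5, 8/5)
obs 7: x=0 → posterior Dirichlet(31/5, 5/2, 19/5, 8/5)
obs 8: x=2 → posterior Dirichlet(31/5, 5/2, 24/5, 8/5)

alpha_1=31/5, alpha_2=5/2, alpha_3=24/5, alpha_4=8/5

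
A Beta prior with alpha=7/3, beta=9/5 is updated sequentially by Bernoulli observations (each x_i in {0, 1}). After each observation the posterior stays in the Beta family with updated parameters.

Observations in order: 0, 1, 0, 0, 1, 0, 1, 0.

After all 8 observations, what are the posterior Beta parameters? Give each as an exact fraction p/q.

alpha=16/3, beta=34/5

obs 1: x=0 → posterior Beta(7/3, 14/5)
obs 2: x=1 → posterior Beta(10/3, 14/5)
obs 3: x=0 → posterior Beta(10/3, 19/5)
obs 4: x=0 → posterior Beta(10/3, 24/5)
obs 5: x=1 → posterior Beta(13/3, 24/5)
obs 6: x=0 → posterior Beta(13/3, 29/5)
obs 7: x=1 → posterior Beta(16/3, 29/5)
obs 8: x=0 → posterior Beta(16/3, 34/5)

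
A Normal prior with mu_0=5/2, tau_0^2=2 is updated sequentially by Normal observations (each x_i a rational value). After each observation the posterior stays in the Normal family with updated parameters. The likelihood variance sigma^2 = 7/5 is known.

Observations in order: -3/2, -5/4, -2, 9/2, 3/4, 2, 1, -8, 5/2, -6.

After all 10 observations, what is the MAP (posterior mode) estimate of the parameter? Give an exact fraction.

obs 1: x=-3/2 → posterior Normal(5/34, 14/17)
obs 2: x=-5/4 → posterior Normal(-10/27, 14/27)
obs 3: x=-2 → posterior Normal(-30/37, 14/37)
obs 4: x=9/2 → posterior Normal(15/47, 14/47)
obs 5: x=3/4 → posterior Normal(15/38, 14/57)
obs 6: x=2 → posterior Normal(85/134, 14/67)
obs 7: x=1 → posterior Normal(15/22, 2/11)
obs 8: x=-8 → posterior Normal(-55/174, 14/87)
obs 9: x=5/2 → posterior Normal(-5/194, 14/97)
obs 10: x=-6 → posterior Normal(-125/214, 14/107)

-125/214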